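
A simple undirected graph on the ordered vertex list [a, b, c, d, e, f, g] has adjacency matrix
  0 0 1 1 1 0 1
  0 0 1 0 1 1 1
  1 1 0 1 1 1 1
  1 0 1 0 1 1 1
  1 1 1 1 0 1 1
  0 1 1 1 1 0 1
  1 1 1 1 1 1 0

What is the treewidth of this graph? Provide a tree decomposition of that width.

Treewidth 4.
One such decomposition:
Bags: B1 = {c, d, e, f, g}  B2 = {b, c, e, f, g}  B3 = {a, c, d, e, g}
Tree: B1–B2, B1–B3

Every bag has size at most 5, so the width is 5 − 1 = 4 and tw(G) ≤ 4. Conversely, {c, d, e, f, g} is a clique of size 5, and the vertices of any clique must share a bag in every tree decomposition; so some bag has ≥ 5 vertices and tw(G) ≥ 4. Therefore the treewidth is 4.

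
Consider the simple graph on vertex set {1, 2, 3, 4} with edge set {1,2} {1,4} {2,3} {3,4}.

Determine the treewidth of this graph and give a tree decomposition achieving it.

Every bag has size at most 3, so the width is 3 − 1 = 2 and tw(G) ≤ 2. For the lower bound, G contains the cycle 2–1–4–3–2, so G is not a forest; only forests have treewidth ≤ 1, hence tw(G) ≥ 2. Hence tw(G) = 2 exactly.

Treewidth 2.
Bags: B1 = {1, 2, 4}  B2 = {2, 3, 4}
Tree: B1–B2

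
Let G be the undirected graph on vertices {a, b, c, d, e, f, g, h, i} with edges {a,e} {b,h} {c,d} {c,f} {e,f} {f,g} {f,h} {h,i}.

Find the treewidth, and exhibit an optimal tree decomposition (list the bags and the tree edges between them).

The largest bag has 2 vertices, giving width 1; this decomposition certifies tw(G) ≤ 1. Any graph with an edge has treewidth ≥ 1, and G has the edge e–f. Combining the bounds, tw(G) = 1.

Treewidth 1.
One such decomposition:
Bags: B1 = {e, f}  B2 = {f, h}  B3 = {c, f}  B4 = {f, g}  B5 = {c, d}  B6 = {h, i}  B7 = {a, e}  B8 = {b, h}
Tree: B1–B2, B2–B3, B3–B4, B3–B5, B2–B6, B1–B7, B6–B8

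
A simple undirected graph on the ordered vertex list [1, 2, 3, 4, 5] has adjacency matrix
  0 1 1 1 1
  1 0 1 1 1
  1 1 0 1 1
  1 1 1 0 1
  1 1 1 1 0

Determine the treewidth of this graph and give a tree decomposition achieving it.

Treewidth 4.
One such decomposition:
Bags: B1 = {1, 2, 3, 4, 5}
Tree: (single bag)

A single bag containing all 5 vertices is trivially a valid decomposition of width 4. Conversely, {1, 2, 3, 4, 5} is a clique of size 5, and the vertices of any clique must share a bag in every tree decomposition; so some bag has ≥ 5 vertices and tw(G) ≥ 4. Hence tw(G) = 4 exactly.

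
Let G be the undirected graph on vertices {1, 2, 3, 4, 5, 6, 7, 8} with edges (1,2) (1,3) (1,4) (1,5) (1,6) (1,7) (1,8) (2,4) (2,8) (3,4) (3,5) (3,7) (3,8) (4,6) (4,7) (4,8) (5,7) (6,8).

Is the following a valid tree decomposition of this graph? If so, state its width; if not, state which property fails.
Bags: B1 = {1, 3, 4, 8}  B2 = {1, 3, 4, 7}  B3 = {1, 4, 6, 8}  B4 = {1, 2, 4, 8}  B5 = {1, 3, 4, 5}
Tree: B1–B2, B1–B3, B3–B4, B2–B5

No — edge (7,5) lies in no bag.

A tree decomposition must satisfy three properties: every vertex lies in some bag; for every edge, both endpoints lie together in some bag; and for every vertex, the bags containing it form a connected subtree. Here edge (7,5) lies in no bag, so the decomposition is invalid.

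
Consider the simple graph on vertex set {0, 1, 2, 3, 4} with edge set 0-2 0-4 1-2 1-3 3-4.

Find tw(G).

2

A width-2 tree decomposition is:
Bags: B1 = {0, 1, 2}  B2 = {0, 1, 4}  B3 = {1, 3, 4}
Tree: B1–B2, B2–B3
Each bag holds 3 vertices, so the decomposition has width 2, which upper-bounds the treewidth. Since 1–2–0–4–3–1 is a cycle in G, G is not acyclic. Forests are exactly the graphs of treewidth ≤ 1, so tw(G) ≥ 2. Hence tw(G) = 2 exactly.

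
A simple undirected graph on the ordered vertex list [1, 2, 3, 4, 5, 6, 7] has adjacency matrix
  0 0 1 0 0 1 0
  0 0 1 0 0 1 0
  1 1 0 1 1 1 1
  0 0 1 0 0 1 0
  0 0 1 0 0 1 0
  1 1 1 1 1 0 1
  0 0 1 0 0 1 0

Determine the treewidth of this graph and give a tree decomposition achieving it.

Every bag has size at most 3, so the width is 3 − 1 = 2 and tw(G) ≤ 2. Conversely, {1, 3, 6} is a clique of size 3, and the vertices of any clique must share a bag in every tree decomposition; so some bag has ≥ 3 vertices and tw(G) ≥ 2. The upper and lower bounds meet at 2, so that is the treewidth.

Treewidth 2.
Bags: B1 = {3, 6, 7}  B2 = {2, 3, 6}  B3 = {3, 4, 6}  B4 = {3, 5, 6}  B5 = {1, 3, 6}
Tree: B1–B2, B1–B3, B3–B4, B2–B5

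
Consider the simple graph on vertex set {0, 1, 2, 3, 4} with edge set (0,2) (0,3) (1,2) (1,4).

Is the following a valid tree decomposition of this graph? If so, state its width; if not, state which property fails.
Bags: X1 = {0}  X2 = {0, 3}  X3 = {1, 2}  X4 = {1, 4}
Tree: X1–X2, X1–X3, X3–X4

No — edge (2,0) lies in no bag.

A tree decomposition must satisfy three properties: every vertex lies in some bag; for every edge, both endpoints lie together in some bag; and for every vertex, the bags containing it form a connected subtree. Here edge (2,0) lies in no bag, so the decomposition is invalid.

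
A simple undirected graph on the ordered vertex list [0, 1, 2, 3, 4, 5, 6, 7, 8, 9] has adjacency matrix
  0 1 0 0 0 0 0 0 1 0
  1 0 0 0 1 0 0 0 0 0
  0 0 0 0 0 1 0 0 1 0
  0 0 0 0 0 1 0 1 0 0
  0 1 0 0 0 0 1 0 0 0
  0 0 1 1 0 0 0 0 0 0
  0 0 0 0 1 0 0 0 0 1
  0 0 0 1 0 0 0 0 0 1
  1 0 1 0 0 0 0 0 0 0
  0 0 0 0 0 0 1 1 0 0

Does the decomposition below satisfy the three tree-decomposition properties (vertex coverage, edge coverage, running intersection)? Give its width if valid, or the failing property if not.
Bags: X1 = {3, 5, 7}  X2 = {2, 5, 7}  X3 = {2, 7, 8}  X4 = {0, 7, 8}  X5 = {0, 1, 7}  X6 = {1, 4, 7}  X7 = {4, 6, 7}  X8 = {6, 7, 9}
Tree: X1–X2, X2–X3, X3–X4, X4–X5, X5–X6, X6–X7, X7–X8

Every vertex of G appears in some bag (union = {0, 1, 2, 3, 4, 5, 6, 7, 8, 9}); every edge is covered by a bag; and for each vertex v the set of bags containing v is connected in the bag tree. The decomposition is therefore valid. The largest bag has 3 vertices, so the width is 2.

Yes; width 2.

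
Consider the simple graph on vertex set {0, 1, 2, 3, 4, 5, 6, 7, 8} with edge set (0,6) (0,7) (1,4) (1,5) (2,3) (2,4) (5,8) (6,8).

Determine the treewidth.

A width-1 tree decomposition is:
Bags: B1 = {2, 3}  B2 = {2, 4}  B3 = {1, 4}  B4 = {1, 5}  B5 = {5, 8}  B6 = {6, 8}  B7 = {0, 6}  B8 = {0, 7}
Tree: B1–B2, B2–B3, B3–B4, B4–B5, B5–B6, B6–B7, B7–B8
Each bag holds 2 vertices, so the decomposition has width 1, which upper-bounds the treewidth. Any graph with an edge has treewidth ≥ 1, and G has the edge 3–2. The upper and lower bounds meet at 1, so that is the treewidth.

1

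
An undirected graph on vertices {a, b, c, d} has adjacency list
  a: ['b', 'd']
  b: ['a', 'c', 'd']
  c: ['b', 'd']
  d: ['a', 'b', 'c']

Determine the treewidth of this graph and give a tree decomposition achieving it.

Treewidth 2.
Bags: B1 = {a, b, d}  B2 = {b, c, d}
Tree: B1–B2

Each bag holds 3 vertices, so the decomposition has width 2, which upper-bounds the treewidth. For the lower bound, the 3 vertices {b, c, d} are pairwise adjacent, and any tree decomposition puts a clique entirely inside one bag — forcing width ≥ 2. The upper and lower bounds meet at 2, so that is the treewidth.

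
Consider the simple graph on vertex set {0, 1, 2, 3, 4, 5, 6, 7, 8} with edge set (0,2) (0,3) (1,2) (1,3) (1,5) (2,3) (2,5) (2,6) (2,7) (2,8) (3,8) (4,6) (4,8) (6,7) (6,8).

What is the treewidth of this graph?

2

A width-2 tree decomposition is:
Bags: B1 = {2, 6, 8}  B2 = {2, 3, 8}  B3 = {4, 6, 8}  B4 = {1, 2, 3}  B5 = {2, 6, 7}  B6 = {1, 2, 5}  B7 = {0, 2, 3}
Tree: B1–B2, B1–B3, B2–B4, B1–B5, B4–B6, B4–B7
Every bag has size at most 3, so the width is 3 − 1 = 2 and tw(G) ≤ 2. Conversely, {2, 3, 8} is a clique of size 3, and the vertices of any clique must share a bag in every tree decomposition; so some bag has ≥ 3 vertices and tw(G) ≥ 2. Therefore the treewidth is 2.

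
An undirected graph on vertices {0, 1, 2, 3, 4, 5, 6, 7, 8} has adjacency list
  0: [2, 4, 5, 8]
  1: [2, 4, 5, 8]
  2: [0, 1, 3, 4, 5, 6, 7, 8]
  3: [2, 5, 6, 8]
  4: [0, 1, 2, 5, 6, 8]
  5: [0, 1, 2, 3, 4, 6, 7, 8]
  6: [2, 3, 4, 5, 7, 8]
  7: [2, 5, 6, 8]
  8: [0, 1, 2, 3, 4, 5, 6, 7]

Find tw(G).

A width-4 tree decomposition is:
Bags: B1 = {2, 3, 5, 6, 8}  B2 = {2, 5, 6, 7, 8}  B3 = {2, 4, 5, 6, 8}  B4 = {0, 2, 4, 5, 8}  B5 = {1, 2, 4, 5, 8}
Tree: B1–B2, B2–B3, B3–B4, B3–B5
Every bag has size at most 5, so the width is 5 − 1 = 4 and tw(G) ≤ 4. Conversely, {2, 3, 5, 6, 8} is a clique of size 5, and the vertices of any clique must share a bag in every tree decomposition; so some bag has ≥ 5 vertices and tw(G) ≥ 4. The upper and lower bounds meet at 4, so that is the treewidth.

4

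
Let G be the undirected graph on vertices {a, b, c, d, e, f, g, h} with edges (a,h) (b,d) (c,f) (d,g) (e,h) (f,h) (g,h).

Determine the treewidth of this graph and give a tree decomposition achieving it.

Treewidth 1.
One optimal decomposition is:
Bags: B1 = {a, h}  B2 = {g, h}  B3 = {d, g}  B4 = {e, h}  B5 = {f, h}  B6 = {c, f}  B7 = {b, d}
Tree: B1–B2, B2–B3, B1–B4, B1–B5, B5–B6, B3–B7

The largest bag has 2 vertices, giving width 1; this decomposition certifies tw(G) ≤ 1. Since G has at least one edge (e.g. h–a), it is not an edgeless graph, so tw(G) ≥ 1. The upper and lower bounds meet at 1, so that is the treewidth.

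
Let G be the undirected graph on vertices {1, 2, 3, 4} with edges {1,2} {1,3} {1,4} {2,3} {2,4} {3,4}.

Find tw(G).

A width-3 tree decomposition is:
Bags: B1 = {1, 2, 3, 4}
Tree: (single bag)
A single bag containing all 4 vertices is trivially a valid decomposition of width 3. For the lower bound, the 4 vertices {1, 2, 3, 4} are pairwise adjacent, and any tree decomposition puts a clique entirely inside one bag — forcing width ≥ 3. The upper and lower bounds meet at 3, so that is the treewidth.

3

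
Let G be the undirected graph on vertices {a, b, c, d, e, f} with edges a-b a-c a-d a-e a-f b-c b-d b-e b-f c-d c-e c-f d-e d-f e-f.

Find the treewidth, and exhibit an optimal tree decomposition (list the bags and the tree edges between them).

Treewidth 5.
One such decomposition:
Bags: B1 = {a, b, c, d, e, f}
Tree: (single bag)

With just one bag of size 6, the width is 6 − 1 = 5, so tw(G) ≤ 5. For the lower bound, the 6 vertices {a, b, c, d, e, f} are pairwise adjacent, and any tree decomposition puts a clique entirely inside one bag — forcing width ≥ 5. Combining the bounds, tw(G) = 5.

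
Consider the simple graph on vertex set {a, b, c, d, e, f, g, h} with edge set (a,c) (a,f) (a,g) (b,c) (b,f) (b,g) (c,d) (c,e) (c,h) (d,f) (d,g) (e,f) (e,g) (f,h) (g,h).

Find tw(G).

A width-3 tree decomposition is:
Bags: B1 = {a, c, f, g}  B2 = {c, d, f, g}  B3 = {c, f, g, h}  B4 = {b, c, f, g}  B5 = {c, e, f, g}
Tree: B1–B2, B2–B3, B3–B4, B4–B5
Each bag holds 4 vertices, so the decomposition has width 3, which upper-bounds the treewidth. For the lower bound: the 4 vertex sets {a,g}, {d,f}, {c}, {h} are disjoint, each induces a connected subgraph, and every pair is joined by at least one edge of G. Contracting each set to a single vertex therefore yields K_{4} as a minor, and since treewidth is minor-monotone, tw(G) ≥ tw(K_{4}) = 3. Therefore the treewidth is 3.

3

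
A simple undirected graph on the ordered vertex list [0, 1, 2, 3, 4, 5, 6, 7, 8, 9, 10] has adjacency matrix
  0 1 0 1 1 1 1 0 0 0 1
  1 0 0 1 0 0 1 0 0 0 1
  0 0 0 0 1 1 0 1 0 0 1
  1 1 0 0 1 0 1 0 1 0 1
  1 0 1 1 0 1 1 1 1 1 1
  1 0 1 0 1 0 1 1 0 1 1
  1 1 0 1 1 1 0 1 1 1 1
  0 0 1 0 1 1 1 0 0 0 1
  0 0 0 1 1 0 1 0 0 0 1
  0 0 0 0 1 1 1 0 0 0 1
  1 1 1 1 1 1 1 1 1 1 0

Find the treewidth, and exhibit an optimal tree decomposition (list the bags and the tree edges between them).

Every bag has size at most 5, so the width is 5 − 1 = 4 and tw(G) ≤ 4. For the lower bound, the 5 vertices {0, 1, 3, 6, 10} are pairwise adjacent, and any tree decomposition puts a clique entirely inside one bag — forcing width ≥ 4. Hence tw(G) = 4 exactly.

Treewidth 4.
One optimal decomposition is:
Bags: B1 = {0, 3, 4, 6, 10}  B2 = {0, 4, 5, 6, 10}  B3 = {0, 1, 3, 6, 10}  B4 = {4, 5, 6, 7, 10}  B5 = {2, 4, 5, 7, 10}  B6 = {4, 5, 6, 9, 10}  B7 = {3, 4, 6, 8, 10}
Tree: B1–B2, B1–B3, B2–B4, B4–B5, B4–B6, B1–B7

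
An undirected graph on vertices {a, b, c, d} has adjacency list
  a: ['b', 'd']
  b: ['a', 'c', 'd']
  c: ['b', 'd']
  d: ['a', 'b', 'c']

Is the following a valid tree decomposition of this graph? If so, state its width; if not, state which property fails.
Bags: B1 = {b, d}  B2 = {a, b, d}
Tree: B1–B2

No — vertex c appears in no bag.

A tree decomposition must satisfy three properties: every vertex lies in some bag; for every edge, both endpoints lie together in some bag; and for every vertex, the bags containing it form a connected subtree. Here vertex c appears in no bag, so the decomposition is invalid.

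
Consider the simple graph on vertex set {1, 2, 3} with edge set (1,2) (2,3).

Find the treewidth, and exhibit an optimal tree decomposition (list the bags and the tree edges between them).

Treewidth 1.
Bags: B1 = {2, 3}  B2 = {1, 2}
Tree: B1–B2

Every bag has size at most 2, so the width is 2 − 1 = 1 and tw(G) ≤ 1. G has an edge, so its treewidth is at least 1. Combining the bounds, tw(G) = 1.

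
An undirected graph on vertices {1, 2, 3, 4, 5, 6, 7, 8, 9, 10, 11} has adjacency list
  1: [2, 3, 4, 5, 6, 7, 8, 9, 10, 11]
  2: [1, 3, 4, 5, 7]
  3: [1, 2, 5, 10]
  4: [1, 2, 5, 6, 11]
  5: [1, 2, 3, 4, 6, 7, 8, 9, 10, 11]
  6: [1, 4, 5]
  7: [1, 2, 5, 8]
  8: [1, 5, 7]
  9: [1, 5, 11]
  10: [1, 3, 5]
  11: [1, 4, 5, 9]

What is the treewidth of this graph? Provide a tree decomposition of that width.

The largest bag has 4 vertices, giving width 3; this decomposition certifies tw(G) ≤ 3. For the lower bound, the 4 vertices {1, 2, 3, 5} are pairwise adjacent, and any tree decomposition puts a clique entirely inside one bag — forcing width ≥ 3. Hence tw(G) = 3 exactly.

Treewidth 3.
One optimal decomposition is:
Bags: B1 = {1, 2, 4, 5}  B2 = {1, 4, 5, 11}  B3 = {1, 2, 3, 5}  B4 = {1, 5, 9, 11}  B5 = {1, 2, 5, 7}  B6 = {1, 5, 7, 8}  B7 = {1, 3, 5, 10}  B8 = {1, 4, 5, 6}
Tree: B1–B2, B1–B3, B2–B4, B3–B5, B5–B6, B3–B7, B2–B8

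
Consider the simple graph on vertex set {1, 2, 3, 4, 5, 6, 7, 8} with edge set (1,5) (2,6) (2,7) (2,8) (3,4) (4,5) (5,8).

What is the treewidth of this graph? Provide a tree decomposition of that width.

Treewidth 1.
Bags: B1 = {5, 8}  B2 = {4, 5}  B3 = {1, 5}  B4 = {2, 8}  B5 = {3, 4}  B6 = {2, 6}  B7 = {2, 7}
Tree: B1–B2, B1–B3, B1–B4, B2–B5, B4–B6, B6–B7

Each bag holds 2 vertices, so the decomposition has width 1, which upper-bounds the treewidth. Since G has at least one edge (e.g. 5–8), it is not an edgeless graph, so tw(G) ≥ 1. Therefore the treewidth is 1.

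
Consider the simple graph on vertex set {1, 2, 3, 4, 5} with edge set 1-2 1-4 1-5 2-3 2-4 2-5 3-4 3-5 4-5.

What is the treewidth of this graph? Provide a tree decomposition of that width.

Treewidth 3.
One optimal decomposition is:
Bags: B1 = {2, 3, 4, 5}  B2 = {1, 2, 4, 5}
Tree: B1–B2

Every bag has size at most 4, so the width is 4 − 1 = 3 and tw(G) ≤ 3. For the lower bound, the 4 vertices {1, 2, 4, 5} are pairwise adjacent, and any tree decomposition puts a clique entirely inside one bag — forcing width ≥ 3. Therefore the treewidth is 3.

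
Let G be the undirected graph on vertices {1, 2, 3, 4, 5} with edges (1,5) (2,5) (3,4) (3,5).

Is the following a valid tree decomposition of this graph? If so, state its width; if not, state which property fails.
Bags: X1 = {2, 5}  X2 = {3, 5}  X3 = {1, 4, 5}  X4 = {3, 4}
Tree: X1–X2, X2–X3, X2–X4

No — bags containing vertex 4 are not connected in the tree.

A tree decomposition must satisfy three properties: every vertex lies in some bag; for every edge, both endpoints lie together in some bag; and for every vertex, the bags containing it form a connected subtree. Here bags containing vertex 4 are not connected in the tree, so the decomposition is invalid.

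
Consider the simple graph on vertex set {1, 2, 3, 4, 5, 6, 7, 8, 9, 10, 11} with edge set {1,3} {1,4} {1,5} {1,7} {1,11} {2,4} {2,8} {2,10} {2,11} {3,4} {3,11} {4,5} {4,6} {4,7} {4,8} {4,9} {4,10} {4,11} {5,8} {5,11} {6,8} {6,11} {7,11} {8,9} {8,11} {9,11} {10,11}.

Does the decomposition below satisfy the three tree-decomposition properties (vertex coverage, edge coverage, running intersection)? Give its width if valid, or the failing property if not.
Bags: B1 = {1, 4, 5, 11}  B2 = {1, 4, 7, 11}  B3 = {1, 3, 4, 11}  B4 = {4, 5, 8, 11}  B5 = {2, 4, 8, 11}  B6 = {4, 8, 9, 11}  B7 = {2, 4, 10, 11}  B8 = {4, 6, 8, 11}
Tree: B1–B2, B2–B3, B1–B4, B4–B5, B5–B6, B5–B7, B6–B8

Yes; width 3.

Vertex coverage: the bags together contain {1, 2, 3, 4, 5, 6, 7, 8, 9, 10, 11}, the full vertex set. Edge coverage: each edge of G has both endpoints in at least one bag. Running intersection: for every vertex, the bags containing it form a connected subtree. All three properties hold, so this is a valid tree decomposition of width max|bag| − 1 = 3, and hence tw(G) ≤ 3.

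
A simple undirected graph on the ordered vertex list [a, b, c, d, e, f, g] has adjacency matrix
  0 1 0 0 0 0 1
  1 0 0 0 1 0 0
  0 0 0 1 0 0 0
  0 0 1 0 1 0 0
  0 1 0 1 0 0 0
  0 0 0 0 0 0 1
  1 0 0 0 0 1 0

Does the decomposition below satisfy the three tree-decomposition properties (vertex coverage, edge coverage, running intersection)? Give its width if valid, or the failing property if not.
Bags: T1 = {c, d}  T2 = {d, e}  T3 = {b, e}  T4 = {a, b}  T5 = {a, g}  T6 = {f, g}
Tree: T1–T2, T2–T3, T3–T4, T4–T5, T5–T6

Yes; width 1.

Checking the three conditions: (i) the bags cover all of {a, b, c, d, e, f, g}; (ii) for each edge, some bag contains both endpoints; (iii) the bags containing any fixed vertex form a subtree. All hold, so the decomposition is valid with width 2 − 1 = 1.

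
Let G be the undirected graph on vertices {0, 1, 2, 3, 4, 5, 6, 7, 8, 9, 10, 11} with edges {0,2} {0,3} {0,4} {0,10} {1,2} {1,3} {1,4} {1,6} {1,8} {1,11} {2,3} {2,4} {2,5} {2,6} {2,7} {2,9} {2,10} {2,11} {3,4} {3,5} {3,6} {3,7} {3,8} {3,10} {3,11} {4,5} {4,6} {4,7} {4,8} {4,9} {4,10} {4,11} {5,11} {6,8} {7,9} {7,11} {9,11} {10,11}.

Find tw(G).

A width-4 tree decomposition is:
Bags: B1 = {1, 2, 3, 4, 6}  B2 = {1, 2, 3, 4, 11}  B3 = {2, 3, 4, 10, 11}  B4 = {2, 3, 4, 7, 11}  B5 = {1, 3, 4, 6, 8}  B6 = {2, 4, 7, 9, 11}  B7 = {0, 2, 3, 4, 10}  B8 = {2, 3, 4, 5, 11}
Tree: B1–B2, B2–B3, B2–B4, B1–B5, B4–B6, B3–B7, B4–B8
Every bag has size at most 5, so the width is 5 − 1 = 4 and tw(G) ≤ 4. Conversely, {1, 3, 4, 6, 8} is a clique of size 5, and the vertices of any clique must share a bag in every tree decomposition; so some bag has ≥ 5 vertices and tw(G) ≥ 4. Combining the bounds, tw(G) = 4.

4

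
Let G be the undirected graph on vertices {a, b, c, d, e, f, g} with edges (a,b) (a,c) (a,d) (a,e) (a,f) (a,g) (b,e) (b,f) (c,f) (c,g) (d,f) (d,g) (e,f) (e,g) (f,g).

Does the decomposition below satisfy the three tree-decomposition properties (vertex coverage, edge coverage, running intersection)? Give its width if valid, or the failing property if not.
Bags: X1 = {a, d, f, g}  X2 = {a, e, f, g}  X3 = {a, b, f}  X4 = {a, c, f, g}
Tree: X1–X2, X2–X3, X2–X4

A tree decomposition must satisfy three properties: every vertex lies in some bag; for every edge, both endpoints lie together in some bag; and for every vertex, the bags containing it form a connected subtree. Here edge (e,b) lies in no bag, so the decomposition is invalid.

No — edge (e,b) lies in no bag.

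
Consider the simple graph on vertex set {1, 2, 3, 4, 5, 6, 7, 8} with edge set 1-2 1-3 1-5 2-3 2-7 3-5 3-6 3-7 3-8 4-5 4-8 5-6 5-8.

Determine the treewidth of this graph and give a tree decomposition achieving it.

Every bag has size at most 3, so the width is 3 − 1 = 2 and tw(G) ≤ 2. For the lower bound, the 3 vertices {1, 2, 3} are pairwise adjacent, and any tree decomposition puts a clique entirely inside one bag — forcing width ≥ 2. The upper and lower bounds meet at 2, so that is the treewidth.

Treewidth 2.
One optimal decomposition is:
Bags: B1 = {1, 2, 3}  B2 = {1, 3, 5}  B3 = {3, 5, 8}  B4 = {4, 5, 8}  B5 = {2, 3, 7}  B6 = {3, 5, 6}
Tree: B1–B2, B2–B3, B3–B4, B1–B5, B2–B6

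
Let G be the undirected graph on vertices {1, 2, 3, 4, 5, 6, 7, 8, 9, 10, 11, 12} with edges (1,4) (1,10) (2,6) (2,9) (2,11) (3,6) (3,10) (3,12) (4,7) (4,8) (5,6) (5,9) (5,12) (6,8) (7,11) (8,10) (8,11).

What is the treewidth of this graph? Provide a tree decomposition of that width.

Treewidth 3.
One optimal decomposition is:
Bags: B1 = {2, 5, 9, 12}  B2 = {2, 5, 6, 12}  B3 = {2, 3, 6, 12}  B4 = {2, 3, 6, 11}  B5 = {3, 6, 8, 11}  B6 = {3, 8, 10, 11}  B7 = {7, 8, 10, 11}  B8 = {4, 7, 8, 10}  B9 = {1, 4, 7, 10}
Tree: B1–B2, B2–B3, B3–B4, B4–B5, B5–B6, B6–B7, B7–B8, B8–B9

Every bag has size at most 4, so the width is 4 − 1 = 3 and tw(G) ≤ 3. For the lower bound: the 4 vertex sets {5,9,12}, {2}, {6}, {3,8,10,11} are disjoint, each induces a connected subgraph, and every pair is joined by at least one edge of G. Contracting each set to a single vertex therefore yields K_{4} as a minor, and since treewidth is minor-monotone, tw(G) ≥ tw(K_{4}) = 3. Hence tw(G) = 3 exactly.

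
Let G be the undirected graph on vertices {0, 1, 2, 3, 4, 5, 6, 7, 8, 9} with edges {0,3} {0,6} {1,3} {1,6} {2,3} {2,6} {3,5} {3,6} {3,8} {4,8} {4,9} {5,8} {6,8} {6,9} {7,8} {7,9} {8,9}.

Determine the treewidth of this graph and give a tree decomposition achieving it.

Every bag has size at most 3, so the width is 3 − 1 = 2 and tw(G) ≤ 2. For the lower bound, the 3 vertices {4, 8, 9} are pairwise adjacent, and any tree decomposition puts a clique entirely inside one bag — forcing width ≥ 2. Therefore the treewidth is 2.

Treewidth 2.
One such decomposition:
Bags: B1 = {3, 6, 8}  B2 = {6, 8, 9}  B3 = {1, 3, 6}  B4 = {3, 5, 8}  B5 = {7, 8, 9}  B6 = {0, 3, 6}  B7 = {2, 3, 6}  B8 = {4, 8, 9}
Tree: B1–B2, B1–B3, B1–B4, B2–B5, B3–B6, B1–B7, B5–B8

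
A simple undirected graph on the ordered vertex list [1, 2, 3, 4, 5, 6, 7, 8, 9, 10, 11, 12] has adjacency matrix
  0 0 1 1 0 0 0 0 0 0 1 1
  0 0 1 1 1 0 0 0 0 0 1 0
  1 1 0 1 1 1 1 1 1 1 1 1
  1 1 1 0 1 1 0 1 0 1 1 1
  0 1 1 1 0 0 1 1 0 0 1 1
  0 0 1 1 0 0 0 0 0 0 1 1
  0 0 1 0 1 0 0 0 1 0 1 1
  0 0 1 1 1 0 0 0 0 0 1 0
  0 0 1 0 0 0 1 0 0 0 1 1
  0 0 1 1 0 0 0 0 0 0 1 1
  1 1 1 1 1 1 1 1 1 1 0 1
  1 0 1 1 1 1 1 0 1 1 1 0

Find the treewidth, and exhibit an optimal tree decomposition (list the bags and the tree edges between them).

Each bag holds 5 vertices, so the decomposition has width 4, which upper-bounds the treewidth. On the other hand G contains the 5-clique {3, 7, 9, 11, 12}. A clique must lie in a single bag of any decomposition, so no decomposition can have width below 4. Combining the bounds, tw(G) = 4.

Treewidth 4.
One optimal decomposition is:
Bags: B1 = {3, 4, 5, 11, 12}  B2 = {1, 3, 4, 11, 12}  B3 = {2, 3, 4, 5, 11}  B4 = {3, 4, 5, 8, 11}  B5 = {3, 4, 10, 11, 12}  B6 = {3, 4, 6, 11, 12}  B7 = {3, 5, 7, 11, 12}  B8 = {3, 7, 9, 11, 12}
Tree: B1–B2, B1–B3, B1–B4, B2–B5, B2–B6, B1–B7, B7–B8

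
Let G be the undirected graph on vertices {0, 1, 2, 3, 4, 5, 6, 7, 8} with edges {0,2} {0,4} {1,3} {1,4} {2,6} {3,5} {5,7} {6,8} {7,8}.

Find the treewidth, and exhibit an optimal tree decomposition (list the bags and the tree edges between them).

Treewidth 2.
One optimal decomposition is:
Bags: B1 = {1, 3, 4}  B2 = {3, 4, 5}  B3 = {4, 5, 7}  B4 = {4, 7, 8}  B5 = {4, 6, 8}  B6 = {2, 4, 6}  B7 = {0, 2, 4}
Tree: B1–B2, B2–B3, B3–B4, B4–B5, B5–B6, B6–B7

Each bag holds 3 vertices, so the decomposition has width 2, which upper-bounds the treewidth. For the lower bound, G contains the cycle 4–1–3–5–7–8–6–2–0–4, so G is not a forest; only forests have treewidth ≤ 1, hence tw(G) ≥ 2. Therefore the treewidth is 2.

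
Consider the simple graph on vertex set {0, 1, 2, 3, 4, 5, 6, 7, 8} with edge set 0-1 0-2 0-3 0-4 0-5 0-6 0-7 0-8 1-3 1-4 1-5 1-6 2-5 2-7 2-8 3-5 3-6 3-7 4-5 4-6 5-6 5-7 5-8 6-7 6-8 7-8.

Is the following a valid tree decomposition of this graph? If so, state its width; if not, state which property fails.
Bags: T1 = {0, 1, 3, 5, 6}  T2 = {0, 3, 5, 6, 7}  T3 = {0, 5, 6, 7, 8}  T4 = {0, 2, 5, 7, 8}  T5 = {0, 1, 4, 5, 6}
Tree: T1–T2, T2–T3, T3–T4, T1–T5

Every vertex of G appears in some bag (union = {0, 1, 2, 3, 4, 5, 6, 7, 8}); every edge is covered by a bag; and for each vertex v the set of bags containing v is connected in the bag tree. The decomposition is therefore valid. The largest bag has 5 vertices, so the width is 4.

Yes; width 4.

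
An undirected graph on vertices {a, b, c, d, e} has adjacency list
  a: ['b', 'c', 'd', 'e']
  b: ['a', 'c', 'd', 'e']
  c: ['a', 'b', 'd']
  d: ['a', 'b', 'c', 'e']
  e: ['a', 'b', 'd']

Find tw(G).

A width-3 tree decomposition is:
Bags: B1 = {a, b, c, d}  B2 = {a, b, d, e}
Tree: B1–B2
Every bag has size at most 4, so the width is 4 − 1 = 3 and tw(G) ≤ 3. For the lower bound, the 4 vertices {a, b, d, e} are pairwise adjacent, and any tree decomposition puts a clique entirely inside one bag — forcing width ≥ 3. Hence tw(G) = 3 exactly.

3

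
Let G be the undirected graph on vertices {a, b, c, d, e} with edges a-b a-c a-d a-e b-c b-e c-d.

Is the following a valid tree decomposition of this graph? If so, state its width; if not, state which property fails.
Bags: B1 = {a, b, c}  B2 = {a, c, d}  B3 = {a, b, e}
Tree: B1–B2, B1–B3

Vertex coverage: the bags together contain {a, b, c, d, e}, the full vertex set. Edge coverage: each edge of G has both endpoints in at least one bag. Running intersection: for every vertex, the bags containing it form a connected subtree. All three properties hold, so this is a valid tree decomposition of width max|bag| − 1 = 2, and hence tw(G) ≤ 2.

Yes; width 2.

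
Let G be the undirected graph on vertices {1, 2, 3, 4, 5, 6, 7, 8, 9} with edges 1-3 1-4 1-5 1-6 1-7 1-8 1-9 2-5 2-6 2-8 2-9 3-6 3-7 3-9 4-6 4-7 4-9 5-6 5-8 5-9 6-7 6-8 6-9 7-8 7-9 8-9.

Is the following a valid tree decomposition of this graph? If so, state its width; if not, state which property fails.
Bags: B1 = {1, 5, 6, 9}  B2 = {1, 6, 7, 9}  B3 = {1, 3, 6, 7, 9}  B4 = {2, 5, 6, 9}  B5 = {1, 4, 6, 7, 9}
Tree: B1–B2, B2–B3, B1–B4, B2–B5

No — vertex 8 appears in no bag.

A tree decomposition must satisfy three properties: every vertex lies in some bag; for every edge, both endpoints lie together in some bag; and for every vertex, the bags containing it form a connected subtree. Here vertex 8 appears in no bag, so the decomposition is invalid.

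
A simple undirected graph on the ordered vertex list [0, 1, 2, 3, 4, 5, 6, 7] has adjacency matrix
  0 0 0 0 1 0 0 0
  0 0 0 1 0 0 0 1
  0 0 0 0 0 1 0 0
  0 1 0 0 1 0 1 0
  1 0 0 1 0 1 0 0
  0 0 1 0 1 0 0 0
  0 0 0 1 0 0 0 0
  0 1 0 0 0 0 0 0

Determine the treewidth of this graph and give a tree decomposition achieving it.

Each bag holds 2 vertices, so the decomposition has width 1, which upper-bounds the treewidth. Any graph with an edge has treewidth ≥ 1, and G has the edge 4–5. The upper and lower bounds meet at 1, so that is the treewidth.

Treewidth 1.
Bags: B1 = {4, 5}  B2 = {2, 5}  B3 = {3, 4}  B4 = {3, 6}  B5 = {1, 3}  B6 = {1, 7}  B7 = {0, 4}
Tree: B1–B2, B1–B3, B3–B4, B4–B5, B5–B6, B3–B7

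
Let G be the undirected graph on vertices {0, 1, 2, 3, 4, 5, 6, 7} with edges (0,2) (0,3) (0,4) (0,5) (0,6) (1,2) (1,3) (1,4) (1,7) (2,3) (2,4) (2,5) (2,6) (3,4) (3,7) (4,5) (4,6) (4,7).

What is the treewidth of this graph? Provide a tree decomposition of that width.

Treewidth 3.
One such decomposition:
Bags: B1 = {0, 2, 3, 4}  B2 = {1, 2, 3, 4}  B3 = {0, 2, 4, 6}  B4 = {0, 2, 4, 5}  B5 = {1, 3, 4, 7}
Tree: B1–B2, B1–B3, B1–B4, B2–B5

Every bag has size at most 4, so the width is 4 − 1 = 3 and tw(G) ≤ 3. For the lower bound, the 4 vertices {0, 2, 3, 4} are pairwise adjacent, and any tree decomposition puts a clique entirely inside one bag — forcing width ≥ 3. Combining the bounds, tw(G) = 3.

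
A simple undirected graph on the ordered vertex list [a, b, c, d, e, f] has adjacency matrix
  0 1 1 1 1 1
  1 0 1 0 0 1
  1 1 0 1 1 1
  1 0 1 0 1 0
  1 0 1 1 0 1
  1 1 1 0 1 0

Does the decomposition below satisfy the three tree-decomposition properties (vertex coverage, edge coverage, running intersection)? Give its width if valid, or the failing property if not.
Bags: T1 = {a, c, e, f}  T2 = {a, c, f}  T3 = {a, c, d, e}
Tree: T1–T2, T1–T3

No — vertex b appears in no bag.

A tree decomposition must satisfy three properties: every vertex lies in some bag; for every edge, both endpoints lie together in some bag; and for every vertex, the bags containing it form a connected subtree. Here vertex b appears in no bag, so the decomposition is invalid.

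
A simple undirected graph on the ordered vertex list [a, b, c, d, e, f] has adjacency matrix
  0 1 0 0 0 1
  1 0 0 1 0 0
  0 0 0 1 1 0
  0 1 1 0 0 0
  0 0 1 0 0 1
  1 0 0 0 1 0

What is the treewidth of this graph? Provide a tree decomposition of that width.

Treewidth 2.
One optimal decomposition is:
Bags: B1 = {a, e, f}  B2 = {a, b, e}  B3 = {b, d, e}  B4 = {c, d, e}
Tree: B1–B2, B2–B3, B3–B4

Every bag has size at most 3, so the width is 3 − 1 = 2 and tw(G) ≤ 2. For the lower bound, G contains the cycle e–f–a–b–d–c–e, so G is not a forest; only forests have treewidth ≤ 1, hence tw(G) ≥ 2. Combining the bounds, tw(G) = 2.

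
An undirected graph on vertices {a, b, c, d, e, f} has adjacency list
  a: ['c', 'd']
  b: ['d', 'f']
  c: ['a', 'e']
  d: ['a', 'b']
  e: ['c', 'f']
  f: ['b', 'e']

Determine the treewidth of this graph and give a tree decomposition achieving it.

Every bag has size at most 3, so the width is 3 − 1 = 2 and tw(G) ≤ 2. Since c–e–f–b–d–a–c is a cycle in G, G is not acyclic. Forests are exactly the graphs of treewidth ≤ 1, so tw(G) ≥ 2. Combining the bounds, tw(G) = 2.

Treewidth 2.
One optimal decomposition is:
Bags: B1 = {c, e, f}  B2 = {b, c, f}  B3 = {b, c, d}  B4 = {a, c, d}
Tree: B1–B2, B2–B3, B3–B4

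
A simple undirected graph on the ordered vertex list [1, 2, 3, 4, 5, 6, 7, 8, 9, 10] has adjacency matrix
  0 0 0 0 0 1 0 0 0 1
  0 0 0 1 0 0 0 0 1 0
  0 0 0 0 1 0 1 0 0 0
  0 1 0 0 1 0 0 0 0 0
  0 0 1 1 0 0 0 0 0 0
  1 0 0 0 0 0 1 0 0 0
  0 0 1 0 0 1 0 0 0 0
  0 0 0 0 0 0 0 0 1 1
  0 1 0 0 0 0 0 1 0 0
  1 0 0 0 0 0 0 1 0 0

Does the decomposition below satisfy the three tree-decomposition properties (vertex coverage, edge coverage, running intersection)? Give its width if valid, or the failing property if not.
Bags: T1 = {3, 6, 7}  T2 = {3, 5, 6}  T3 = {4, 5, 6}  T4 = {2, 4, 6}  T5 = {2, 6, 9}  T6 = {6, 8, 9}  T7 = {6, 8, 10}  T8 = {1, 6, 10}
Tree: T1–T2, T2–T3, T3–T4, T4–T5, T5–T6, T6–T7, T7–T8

Checking the three conditions: (i) the bags cover all of {1, 2, 3, 4, 5, 6, 7, 8, 9, 10}; (ii) for each edge, some bag contains both endpoints; (iii) the bags containing any fixed vertex form a subtree. All hold, so the decomposition is valid with width 3 − 1 = 2.

Yes; width 2.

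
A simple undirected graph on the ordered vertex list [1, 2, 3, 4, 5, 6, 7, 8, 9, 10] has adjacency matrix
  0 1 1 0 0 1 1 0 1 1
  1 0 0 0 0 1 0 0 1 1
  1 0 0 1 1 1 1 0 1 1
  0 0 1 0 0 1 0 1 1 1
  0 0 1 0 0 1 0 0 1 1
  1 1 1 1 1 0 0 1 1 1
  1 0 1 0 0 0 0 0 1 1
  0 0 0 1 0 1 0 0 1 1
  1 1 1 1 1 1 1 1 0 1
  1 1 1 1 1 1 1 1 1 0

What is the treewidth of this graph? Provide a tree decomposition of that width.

Treewidth 4.
Bags: B1 = {3, 4, 6, 9, 10}  B2 = {1, 3, 6, 9, 10}  B3 = {3, 5, 6, 9, 10}  B4 = {4, 6, 8, 9, 10}  B5 = {1, 3, 7, 9, 10}  B6 = {1, 2, 6, 9, 10}
Tree: B1–B2, B1–B3, B1–B4, B2–B5, B2–B6

The largest bag has 5 vertices, giving width 4; this decomposition certifies tw(G) ≤ 4. For the lower bound, the 5 vertices {4, 6, 8, 9, 10} are pairwise adjacent, and any tree decomposition puts a clique entirely inside one bag — forcing width ≥ 4. Therefore the treewidth is 4.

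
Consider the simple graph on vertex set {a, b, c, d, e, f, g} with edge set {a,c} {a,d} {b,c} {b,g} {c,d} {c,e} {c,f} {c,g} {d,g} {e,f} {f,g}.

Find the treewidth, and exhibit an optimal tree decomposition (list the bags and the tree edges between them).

The largest bag has 3 vertices, giving width 2; this decomposition certifies tw(G) ≤ 2. For the lower bound, the 3 vertices {c, d, g} are pairwise adjacent, and any tree decomposition puts a clique entirely inside one bag — forcing width ≥ 2. Therefore the treewidth is 2.

Treewidth 2.
One optimal decomposition is:
Bags: B1 = {c, d, g}  B2 = {c, f, g}  B3 = {b, c, g}  B4 = {a, c, d}  B5 = {c, e, f}
Tree: B1–B2, B2–B3, B1–B4, B2–B5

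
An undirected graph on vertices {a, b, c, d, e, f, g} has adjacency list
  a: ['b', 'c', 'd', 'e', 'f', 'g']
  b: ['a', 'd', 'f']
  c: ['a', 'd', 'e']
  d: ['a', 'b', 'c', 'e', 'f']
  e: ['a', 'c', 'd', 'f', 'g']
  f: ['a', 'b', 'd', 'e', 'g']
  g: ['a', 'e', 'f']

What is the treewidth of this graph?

3

A width-3 tree decomposition is:
Bags: B1 = {a, d, e, f}  B2 = {a, c, d, e}  B3 = {a, b, d, f}  B4 = {a, e, f, g}
Tree: B1–B2, B1–B3, B1–B4
Each bag holds 4 vertices, so the decomposition has width 3, which upper-bounds the treewidth. Conversely, {a, c, d, e} is a clique of size 4, and the vertices of any clique must share a bag in every tree decomposition; so some bag has ≥ 4 vertices and tw(G) ≥ 3. Combining the bounds, tw(G) = 3.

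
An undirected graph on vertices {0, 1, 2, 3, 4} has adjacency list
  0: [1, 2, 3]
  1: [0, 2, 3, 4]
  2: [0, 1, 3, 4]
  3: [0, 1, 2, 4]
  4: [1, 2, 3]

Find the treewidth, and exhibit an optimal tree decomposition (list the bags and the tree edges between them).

Treewidth 3.
Bags: B1 = {1, 2, 3, 4}  B2 = {0, 1, 2, 3}
Tree: B1–B2

Each bag holds 4 vertices, so the decomposition has width 3, which upper-bounds the treewidth. On the other hand G contains the 4-clique {0, 1, 2, 3}. A clique must lie in a single bag of any decomposition, so no decomposition can have width below 3. Combining the bounds, tw(G) = 3.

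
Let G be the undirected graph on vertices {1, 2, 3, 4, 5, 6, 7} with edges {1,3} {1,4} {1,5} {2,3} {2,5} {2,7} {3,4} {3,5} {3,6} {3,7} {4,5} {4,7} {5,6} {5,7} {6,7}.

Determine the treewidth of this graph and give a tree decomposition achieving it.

Treewidth 3.
Bags: B1 = {3, 5, 6, 7}  B2 = {3, 4, 5, 7}  B3 = {1, 3, 4, 5}  B4 = {2, 3, 5, 7}
Tree: B1–B2, B2–B3, B2–B4

Every bag has size at most 4, so the width is 4 − 1 = 3 and tw(G) ≤ 3. For the lower bound, the 4 vertices {1, 3, 4, 5} are pairwise adjacent, and any tree decomposition puts a clique entirely inside one bag — forcing width ≥ 3. Hence tw(G) = 3 exactly.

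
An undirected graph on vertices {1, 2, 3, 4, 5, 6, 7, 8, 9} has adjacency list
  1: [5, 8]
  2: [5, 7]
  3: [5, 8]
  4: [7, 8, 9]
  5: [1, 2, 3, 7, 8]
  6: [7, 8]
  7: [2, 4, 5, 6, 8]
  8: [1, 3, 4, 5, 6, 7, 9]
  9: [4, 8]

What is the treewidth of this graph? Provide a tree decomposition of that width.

Each bag holds 3 vertices, so the decomposition has width 2, which upper-bounds the treewidth. On the other hand G contains the 3-clique {4, 8, 9}. A clique must lie in a single bag of any decomposition, so no decomposition can have width below 2. Combining the bounds, tw(G) = 2.

Treewidth 2.
One optimal decomposition is:
Bags: B1 = {5, 7, 8}  B2 = {4, 7, 8}  B3 = {1, 5, 8}  B4 = {3, 5, 8}  B5 = {4, 8, 9}  B6 = {6, 7, 8}  B7 = {2, 5, 7}
Tree: B1–B2, B1–B3, B1–B4, B2–B5, B2–B6, B1–B7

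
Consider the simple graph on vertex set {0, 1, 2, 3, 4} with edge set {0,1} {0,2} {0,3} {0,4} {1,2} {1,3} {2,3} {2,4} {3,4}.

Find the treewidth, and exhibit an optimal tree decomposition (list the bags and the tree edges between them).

Treewidth 3.
One such decomposition:
Bags: B1 = {0, 2, 3, 4}  B2 = {0, 1, 2, 3}
Tree: B1–B2

Every bag has size at most 4, so the width is 4 − 1 = 3 and tw(G) ≤ 3. For the lower bound, the 4 vertices {0, 1, 2, 3} are pairwise adjacent, and any tree decomposition puts a clique entirely inside one bag — forcing width ≥ 3. Hence tw(G) = 3 exactly.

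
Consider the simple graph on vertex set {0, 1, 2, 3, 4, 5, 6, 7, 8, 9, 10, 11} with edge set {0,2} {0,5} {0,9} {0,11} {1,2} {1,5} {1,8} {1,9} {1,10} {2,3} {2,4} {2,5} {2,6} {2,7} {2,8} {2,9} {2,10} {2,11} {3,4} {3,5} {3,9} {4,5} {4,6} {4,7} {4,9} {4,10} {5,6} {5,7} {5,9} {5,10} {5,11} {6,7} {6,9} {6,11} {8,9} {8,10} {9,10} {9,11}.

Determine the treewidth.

A width-4 tree decomposition is:
Bags: B1 = {2, 4, 5, 6, 9}  B2 = {2, 4, 5, 9, 10}  B3 = {2, 3, 4, 5, 9}  B4 = {1, 2, 5, 9, 10}  B5 = {2, 5, 6, 9, 11}  B6 = {1, 2, 8, 9, 10}  B7 = {0, 2, 5, 9, 11}  B8 = {2, 4, 5, 6, 7}
Tree: B1–B2, B1–B3, B2–B4, B1–B5, B4–B6, B5–B7, B1–B8
Each bag holds 5 vertices, so the decomposition has width 4, which upper-bounds the treewidth. On the other hand G contains the 5-clique {1, 2, 8, 9, 10}. A clique must lie in a single bag of any decomposition, so no decomposition can have width below 4. Combining the bounds, tw(G) = 4.

4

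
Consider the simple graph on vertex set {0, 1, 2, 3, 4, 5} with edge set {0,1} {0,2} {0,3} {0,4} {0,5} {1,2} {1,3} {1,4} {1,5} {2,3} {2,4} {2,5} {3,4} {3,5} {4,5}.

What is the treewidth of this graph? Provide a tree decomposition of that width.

A single bag containing all 6 vertices is trivially a valid decomposition of width 5. For the lower bound, the 6 vertices {0, 1, 2, 3, 4, 5} are pairwise adjacent, and any tree decomposition puts a clique entirely inside one bag — forcing width ≥ 5. Combining the bounds, tw(G) = 5.

Treewidth 5.
One such decomposition:
Bags: B1 = {0, 1, 2, 3, 4, 5}
Tree: (single bag)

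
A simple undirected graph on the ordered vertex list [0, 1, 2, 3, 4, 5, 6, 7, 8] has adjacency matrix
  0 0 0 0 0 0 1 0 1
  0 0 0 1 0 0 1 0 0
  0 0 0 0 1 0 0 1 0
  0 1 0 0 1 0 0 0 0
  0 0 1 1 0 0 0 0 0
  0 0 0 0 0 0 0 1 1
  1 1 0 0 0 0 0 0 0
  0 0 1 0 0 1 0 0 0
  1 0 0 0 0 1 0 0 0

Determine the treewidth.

A width-2 tree decomposition is:
Bags: B1 = {2, 4, 7}  B2 = {4, 5, 7}  B3 = {4, 5, 8}  B4 = {0, 4, 8}  B5 = {0, 4, 6}  B6 = {1, 4, 6}  B7 = {1, 3, 4}
Tree: B1–B2, B2–B3, B3–B4, B4–B5, B5–B6, B6–B7
Each bag holds 3 vertices, so the decomposition has width 2, which upper-bounds the treewidth. For the lower bound, G contains the cycle 4–2–7–5–8–0–6–1–3–4, so G is not a forest; only forests have treewidth ≤ 1, hence tw(G) ≥ 2. Therefore the treewidth is 2.

2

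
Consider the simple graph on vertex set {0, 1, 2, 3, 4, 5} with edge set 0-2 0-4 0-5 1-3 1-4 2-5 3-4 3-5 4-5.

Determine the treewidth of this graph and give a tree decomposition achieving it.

Every bag has size at most 3, so the width is 3 − 1 = 2 and tw(G) ≤ 2. For the lower bound, the 3 vertices {0, 2, 5} are pairwise adjacent, and any tree decomposition puts a clique entirely inside one bag — forcing width ≥ 2. Therefore the treewidth is 2.

Treewidth 2.
Bags: B1 = {1, 3, 4}  B2 = {3, 4, 5}  B3 = {0, 4, 5}  B4 = {0, 2, 5}
Tree: B1–B2, B2–B3, B3–B4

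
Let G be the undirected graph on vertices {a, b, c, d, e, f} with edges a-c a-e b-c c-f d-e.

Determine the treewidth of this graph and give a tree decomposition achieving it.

Treewidth 1.
One optimal decomposition is:
Bags: B1 = {a, c}  B2 = {a, e}  B3 = {d, e}  B4 = {b, c}  B5 = {c, f}
Tree: B1–B2, B2–B3, B1–B4, B1–B5

Each bag holds 2 vertices, so the decomposition has width 1, which upper-bounds the treewidth. G has an edge, so its treewidth is at least 1. Hence tw(G) = 1 exactly.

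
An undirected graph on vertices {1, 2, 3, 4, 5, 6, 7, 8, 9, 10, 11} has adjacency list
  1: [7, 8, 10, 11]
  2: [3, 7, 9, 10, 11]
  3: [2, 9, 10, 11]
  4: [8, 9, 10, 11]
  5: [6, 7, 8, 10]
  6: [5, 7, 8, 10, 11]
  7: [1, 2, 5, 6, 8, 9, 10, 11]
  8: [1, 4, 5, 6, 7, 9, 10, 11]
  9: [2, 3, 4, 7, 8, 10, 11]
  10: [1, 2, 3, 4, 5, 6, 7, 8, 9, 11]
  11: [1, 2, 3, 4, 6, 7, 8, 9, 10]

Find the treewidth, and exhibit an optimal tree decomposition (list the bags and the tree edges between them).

Every bag has size at most 5, so the width is 5 − 1 = 4 and tw(G) ≤ 4. On the other hand G contains the 5-clique {2, 3, 9, 10, 11}. A clique must lie in a single bag of any decomposition, so no decomposition can have width below 4. Combining the bounds, tw(G) = 4.

Treewidth 4.
Bags: B1 = {7, 8, 9, 10, 11}  B2 = {2, 7, 9, 10, 11}  B3 = {1, 7, 8, 10, 11}  B4 = {6, 7, 8, 10, 11}  B5 = {2, 3, 9, 10, 11}  B6 = {5, 6, 7, 8, 10}  B7 = {4, 8, 9, 10, 11}
Tree: B1–B2, B1–B3, B3–B4, B2–B5, B4–B6, B1–B7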